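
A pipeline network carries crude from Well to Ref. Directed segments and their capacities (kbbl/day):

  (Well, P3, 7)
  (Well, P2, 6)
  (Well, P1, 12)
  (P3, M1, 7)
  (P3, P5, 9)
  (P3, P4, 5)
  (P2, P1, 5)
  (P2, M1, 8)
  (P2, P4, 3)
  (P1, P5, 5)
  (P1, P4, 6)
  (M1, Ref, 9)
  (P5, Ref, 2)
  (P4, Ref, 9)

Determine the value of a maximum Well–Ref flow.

20

Augment Well→P3→M1→Ref: bottleneck 7, flow now 7.
Augment Well→P2→M1→Ref: bottleneck 2, flow now 9.
Augment Well→P2→P4→Ref: bottleneck 3, flow now 12.
Augment Well→P1→P5→Ref: bottleneck 2, flow now 14.
Augment Well→P1→P4→Ref: bottleneck 6, flow now 20.
No augmenting path remains; maximum flow = 20.
In the residual graph, reachable from Well: {Well, P3, P2, P1, M1, P5, P4}.
Min-cut edges: M1→Ref (9), P5→Ref (2), P4→Ref (9); capacity 9 + 2 + 9 = 20.
This cut is saturated, so no flow can exceed 20.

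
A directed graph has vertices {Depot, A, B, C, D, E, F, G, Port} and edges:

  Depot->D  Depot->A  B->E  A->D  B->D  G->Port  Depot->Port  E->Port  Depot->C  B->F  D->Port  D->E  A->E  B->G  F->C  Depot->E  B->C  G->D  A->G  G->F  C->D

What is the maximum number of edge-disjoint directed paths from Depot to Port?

4

Assign every edge capacity 1; by Menger, the answer equals the max flow.
Path Depot→Port (+1); total 1.
Path Depot→D→Port (+1); total 2.
Path Depot→E→Port (+1); total 3.
Path Depot→A→G→Port (+1); total 4.
No residual Depot→Port path; max flow = 4.
Certifying cut of size 4: {D→Port, Depot→A, Depot→Port, E→Port}.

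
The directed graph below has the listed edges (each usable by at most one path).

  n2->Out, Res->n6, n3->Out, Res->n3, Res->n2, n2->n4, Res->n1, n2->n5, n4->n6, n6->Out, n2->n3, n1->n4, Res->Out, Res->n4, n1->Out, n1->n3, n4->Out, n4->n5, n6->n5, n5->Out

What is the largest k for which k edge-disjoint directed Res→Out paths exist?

6

Assign every edge capacity 1; by Menger, the answer equals the max flow.
Path Res→Out (+1); total 1.
Path Res→n1→Out (+1); total 2.
Path Res→n2→Out (+1); total 3.
Path Res→n3→Out (+1); total 4.
Path Res→n4→Out (+1); total 5.
Path Res→n6→Out (+1); total 6.
No residual Res→Out path; max flow = 6.
Certifying cut of size 6: {Res→Out, Res→n1, Res→n2, Res→n3, Res→n4, Res→n6}.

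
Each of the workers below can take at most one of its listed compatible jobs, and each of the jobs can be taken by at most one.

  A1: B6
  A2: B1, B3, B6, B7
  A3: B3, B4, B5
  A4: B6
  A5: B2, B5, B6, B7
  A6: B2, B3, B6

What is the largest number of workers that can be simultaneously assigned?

Unit-capacity flow: source→left, listed edges, right→sink; max matching = max flow.
Augmenting path A1→B6 (+1); matched 1.
Augmenting path A2→B1 (+1); matched 2.
Augmenting path A3→B3 (+1); matched 3.
Augmenting path A5→B2 (+1); matched 4.
Augmenting path A6→B2→A5→B5 (+1); matched 5.
No augmenting path remains; maximum matching = 5.
König certificate: {A2, A3, A5, A6, B6} is a vertex cover of size 5 (every listed pair touches it), so no matching can be larger.

5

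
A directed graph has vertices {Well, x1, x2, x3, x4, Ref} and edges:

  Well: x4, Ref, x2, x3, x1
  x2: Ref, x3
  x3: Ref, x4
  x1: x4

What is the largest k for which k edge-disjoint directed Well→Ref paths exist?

3

Assign every edge capacity 1; by Menger, the answer equals the max flow.
Path Well→Ref (+1); total 1.
Path Well→x2→Ref (+1); total 2.
Path Well→x3→Ref (+1); total 3.
No residual Well→Ref path; max flow = 3.
Certifying cut of size 3: {Well→Ref, Well→x2, Well→x3}.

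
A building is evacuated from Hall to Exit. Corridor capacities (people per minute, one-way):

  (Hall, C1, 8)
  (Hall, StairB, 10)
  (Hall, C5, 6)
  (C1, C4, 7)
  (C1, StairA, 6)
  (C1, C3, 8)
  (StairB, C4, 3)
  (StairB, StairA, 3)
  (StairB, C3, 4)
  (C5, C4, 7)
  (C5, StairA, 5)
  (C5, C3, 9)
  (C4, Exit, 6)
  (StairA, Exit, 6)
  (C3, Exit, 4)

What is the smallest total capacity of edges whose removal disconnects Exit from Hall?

Augment Hall→C1→C4→Exit: bottleneck 6, flow now 6.
Augment Hall→C1→StairA→Exit: bottleneck 2, flow now 8.
Augment Hall→StairB→StairA→Exit: bottleneck 3, flow now 11.
Augment Hall→StairB→C3→Exit: bottleneck 4, flow now 15.
Augment Hall→C5→StairA→Exit: bottleneck 1, flow now 16.
No augmenting path remains; maximum flow = 16.
By max-flow min-cut, the minimum cut capacity equals the max flow.
In the residual graph, reachable from Hall: {Hall, C1, StairB, C5, C4, StairA, C3}.
Min-cut edges: C4→Exit (6), StairA→Exit (6), C3→Exit (4); capacity 6 + 6 + 4 = 16.

16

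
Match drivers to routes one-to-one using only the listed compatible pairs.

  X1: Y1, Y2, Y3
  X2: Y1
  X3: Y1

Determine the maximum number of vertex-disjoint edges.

Unit-capacity flow: source→left, listed edges, right→sink; max matching = max flow.
Augmenting path X1→Y1 (+1); matched 1.
Augmenting path X2→Y1→X1→Y2 (+1); matched 2.
No augmenting path remains; maximum matching = 2.
König certificate: {X1, Y1} is a vertex cover of size 2 (every listed pair touches it), so no matching can be larger.

2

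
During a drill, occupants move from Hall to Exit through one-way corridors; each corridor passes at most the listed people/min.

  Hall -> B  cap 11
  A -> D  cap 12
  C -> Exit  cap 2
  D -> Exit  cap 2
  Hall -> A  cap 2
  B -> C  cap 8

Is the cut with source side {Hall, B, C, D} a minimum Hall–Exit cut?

No — its capacity is 6, but the minimum cut has capacity 4.

Given cut capacity: 2 + 2 + 2 = 6.
Augment Hall→A→D→Exit: bottleneck 2, flow now 2.
Augment Hall→B→C→Exit: bottleneck 2, flow now 4.
No augmenting path remains; maximum flow = 4.
In the residual graph, reachable from Hall: {Hall, B, C}.
Min-cut edges: Hall→A (2), C→Exit (2); capacity 2 + 2 = 4.
Cut capacity 6 exceeds the max flow 4, so it is not minimum.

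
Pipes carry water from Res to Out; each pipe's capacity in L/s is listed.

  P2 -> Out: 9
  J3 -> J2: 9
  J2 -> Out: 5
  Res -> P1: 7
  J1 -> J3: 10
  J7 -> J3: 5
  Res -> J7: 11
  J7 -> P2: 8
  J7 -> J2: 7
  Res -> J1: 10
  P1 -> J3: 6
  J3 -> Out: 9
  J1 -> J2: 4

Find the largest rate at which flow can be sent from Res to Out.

Augment Res→P1→J3→Out: bottleneck 6, flow now 6.
Augment Res→J1→J2→Out: bottleneck 4, flow now 10.
Augment Res→J1→J3→Out: bottleneck 3, flow now 13.
Augment Res→J7→J2→Out: bottleneck 1, flow now 14.
Augment Res→J7→P2→Out: bottleneck 8, flow now 22.
No augmenting path remains; maximum flow = 22.
In the residual graph, reachable from Res: {Res, P1, J1, J7, J2, J3}.
Min-cut edges: J7→P2 (8), J2→Out (5), J3→Out (9); capacity 8 + 5 + 9 = 22.
This cut is saturated, so no flow can exceed 22.

22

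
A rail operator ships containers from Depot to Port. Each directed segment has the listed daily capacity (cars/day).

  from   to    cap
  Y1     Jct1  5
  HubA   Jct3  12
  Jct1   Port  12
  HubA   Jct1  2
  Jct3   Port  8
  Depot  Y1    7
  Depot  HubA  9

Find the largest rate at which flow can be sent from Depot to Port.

Augment Depot→HubA→Jct3→Port: bottleneck 8, flow now 8.
Augment Depot→HubA→Jct1→Port: bottleneck 1, flow now 9.
Augment Depot→Y1→Jct1→Port: bottleneck 5, flow now 14.
No augmenting path remains; maximum flow = 14.
In the residual graph, reachable from Depot: {Depot, Y1}.
Min-cut edges: Depot→HubA (9), Y1→Jct1 (5); capacity 9 + 5 = 14.
This cut is saturated, so no flow can exceed 14.

14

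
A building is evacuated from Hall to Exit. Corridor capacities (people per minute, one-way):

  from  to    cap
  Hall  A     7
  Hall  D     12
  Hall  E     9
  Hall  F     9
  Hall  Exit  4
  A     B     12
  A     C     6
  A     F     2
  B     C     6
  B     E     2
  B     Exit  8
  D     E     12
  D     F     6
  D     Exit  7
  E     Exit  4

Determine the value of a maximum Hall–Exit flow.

Augment Hall→Exit: bottleneck 4, flow now 4.
Augment Hall→D→Exit: bottleneck 7, flow now 11.
Augment Hall→E→Exit: bottleneck 4, flow now 15.
Augment Hall→A→B→Exit: bottleneck 7, flow now 22.
No augmenting path remains; maximum flow = 22.
In the residual graph, reachable from Hall: {Hall, D, E, F}.
Min-cut edges: Hall→A (7), Hall→Exit (4), D→Exit (7), E→Exit (4); capacity 7 + 4 + 7 + 4 = 22.
This cut is saturated, so no flow can exceed 22.

22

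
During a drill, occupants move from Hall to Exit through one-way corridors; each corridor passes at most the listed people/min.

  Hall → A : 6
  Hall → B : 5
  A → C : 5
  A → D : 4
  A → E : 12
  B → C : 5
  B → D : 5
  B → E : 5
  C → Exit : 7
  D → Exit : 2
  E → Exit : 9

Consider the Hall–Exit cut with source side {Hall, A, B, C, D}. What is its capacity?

Edges leaving {Hall, A, B, C, D}: A→E (12), B→E (5), C→Exit (7), D→Exit (2).
Cut capacity = 12 + 5 + 7 + 2 = 26.

26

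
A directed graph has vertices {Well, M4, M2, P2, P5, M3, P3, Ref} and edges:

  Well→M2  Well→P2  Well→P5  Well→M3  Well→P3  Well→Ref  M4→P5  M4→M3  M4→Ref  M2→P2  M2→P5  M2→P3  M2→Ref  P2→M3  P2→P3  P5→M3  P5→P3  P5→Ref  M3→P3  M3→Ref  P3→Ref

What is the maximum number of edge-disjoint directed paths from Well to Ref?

5

Assign every edge capacity 1; by Menger, the answer equals the max flow.
Path Well→Ref (+1); total 1.
Path Well→M2→Ref (+1); total 2.
Path Well→P5→Ref (+1); total 3.
Path Well→M3→Ref (+1); total 4.
Path Well→P3→Ref (+1); total 5.
No residual Well→Ref path; max flow = 5.
Certifying cut of size 5: {M3→Ref, P3→Ref, Well→M2, Well→P5, Well→Ref}.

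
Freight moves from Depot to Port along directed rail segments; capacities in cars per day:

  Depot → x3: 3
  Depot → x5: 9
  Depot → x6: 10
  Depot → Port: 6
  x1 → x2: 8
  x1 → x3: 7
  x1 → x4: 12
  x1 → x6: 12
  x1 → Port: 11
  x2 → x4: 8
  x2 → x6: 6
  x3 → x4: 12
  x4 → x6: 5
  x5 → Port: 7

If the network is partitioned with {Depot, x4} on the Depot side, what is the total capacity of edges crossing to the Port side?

Edges leaving {Depot, x4}: Depot→x3 (3), Depot→x5 (9), Depot→x6 (10), Depot→Port (6), x4→x6 (5).
Cut capacity = 3 + 9 + 10 + 6 + 5 = 33.

33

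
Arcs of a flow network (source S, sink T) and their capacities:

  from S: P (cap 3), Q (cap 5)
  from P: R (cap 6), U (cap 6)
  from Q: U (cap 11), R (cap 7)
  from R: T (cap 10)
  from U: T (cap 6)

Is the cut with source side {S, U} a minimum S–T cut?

Given cut capacity: 3 + 5 + 6 = 14.
Augment S→P→R→T: bottleneck 3, flow now 3.
Augment S→Q→R→T: bottleneck 5, flow now 8.
No augmenting path remains; maximum flow = 8.
In the residual graph, reachable from S: {S}.
Min-cut edges: S→P (3), S→Q (5); capacity 3 + 5 = 8.
Cut capacity 14 exceeds the max flow 8, so it is not minimum.

No — its capacity is 14, but the minimum cut has capacity 8.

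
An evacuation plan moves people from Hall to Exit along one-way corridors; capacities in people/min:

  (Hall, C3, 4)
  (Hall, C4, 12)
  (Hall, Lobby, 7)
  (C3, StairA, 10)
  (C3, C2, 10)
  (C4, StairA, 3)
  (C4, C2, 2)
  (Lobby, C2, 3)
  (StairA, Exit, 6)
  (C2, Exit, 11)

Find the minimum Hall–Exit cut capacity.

12

Augment Hall→C3→StairA→Exit: bottleneck 4, flow now 4.
Augment Hall→C4→StairA→Exit: bottleneck 2, flow now 6.
Augment Hall→C4→C2→Exit: bottleneck 2, flow now 8.
Augment Hall→Lobby→C2→Exit: bottleneck 3, flow now 11.
Augment Hall→C4→StairA→C3→C2→Exit: bottleneck 1, flow now 12. (uses reverse residual edge)
No augmenting path remains; maximum flow = 12.
By max-flow min-cut, the minimum cut capacity equals the max flow.
In the residual graph, reachable from Hall: {Hall, C4, Lobby}.
Min-cut edges: Hall→C3 (4), C4→StairA (3), C4→C2 (2), Lobby→C2 (3); capacity 4 + 3 + 2 + 3 = 12.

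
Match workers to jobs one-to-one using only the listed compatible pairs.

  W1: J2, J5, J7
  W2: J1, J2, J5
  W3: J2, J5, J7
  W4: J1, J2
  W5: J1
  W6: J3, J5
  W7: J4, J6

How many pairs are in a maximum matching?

6

Unit-capacity flow: source→left, listed edges, right→sink; max matching = max flow.
Augmenting path W1→J2 (+1); matched 1.
Augmenting path W2→J1 (+1); matched 2.
Augmenting path W3→J5 (+1); matched 3.
Augmenting path W6→J3 (+1); matched 4.
Augmenting path W7→J4 (+1); matched 5.
Augmenting path W4→J2→W1→J7 (+1); matched 6.
No augmenting path remains; maximum matching = 6.
König certificate: {W6, W7, J1, J2, J5, J7} is a vertex cover of size 6 (every listed pair touches it), so no matching can be larger.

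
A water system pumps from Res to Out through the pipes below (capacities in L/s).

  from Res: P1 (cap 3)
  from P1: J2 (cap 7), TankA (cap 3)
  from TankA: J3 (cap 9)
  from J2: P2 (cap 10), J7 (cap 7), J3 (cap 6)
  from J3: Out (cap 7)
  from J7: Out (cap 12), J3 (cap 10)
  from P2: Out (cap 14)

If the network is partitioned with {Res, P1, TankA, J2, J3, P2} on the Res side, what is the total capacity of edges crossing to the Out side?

28

Edges leaving {Res, P1, TankA, J2, J3, P2}: J2→J7 (7), J3→Out (7), P2→Out (14).
Cut capacity = 7 + 7 + 14 = 28.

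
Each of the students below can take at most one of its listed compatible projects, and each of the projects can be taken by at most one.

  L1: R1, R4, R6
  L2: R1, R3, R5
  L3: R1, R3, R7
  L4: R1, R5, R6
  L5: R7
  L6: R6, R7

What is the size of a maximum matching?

6

Unit-capacity flow: source→left, listed edges, right→sink; max matching = max flow.
Augmenting path L1→R1 (+1); matched 1.
Augmenting path L2→R3 (+1); matched 2.
Augmenting path L3→R7 (+1); matched 3.
Augmenting path L4→R5 (+1); matched 4.
Augmenting path L6→R6 (+1); matched 5.
Augmenting path L5→R7→L3→R1→L1→R4 (+1); matched 6.
No augmenting path remains; maximum matching = 6.
König certificate: {L1, L2, L3, L4, L5, L6} is a vertex cover of size 6 (every listed pair touches it), so no matching can be larger.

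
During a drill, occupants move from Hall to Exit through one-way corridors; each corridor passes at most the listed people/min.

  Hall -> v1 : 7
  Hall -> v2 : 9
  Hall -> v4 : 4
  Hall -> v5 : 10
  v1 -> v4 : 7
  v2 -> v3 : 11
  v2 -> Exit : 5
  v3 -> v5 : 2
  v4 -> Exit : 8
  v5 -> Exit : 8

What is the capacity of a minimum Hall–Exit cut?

Augment Hall→v2→Exit: bottleneck 5, flow now 5.
Augment Hall→v4→Exit: bottleneck 4, flow now 9.
Augment Hall→v5→Exit: bottleneck 8, flow now 17.
Augment Hall→v1→v4→Exit: bottleneck 4, flow now 21.
No augmenting path remains; maximum flow = 21.
By max-flow min-cut, the minimum cut capacity equals the max flow.
In the residual graph, reachable from Hall: {Hall, v1, v2, v3, v4, v5}.
Min-cut edges: v2→Exit (5), v4→Exit (8), v5→Exit (8); capacity 5 + 8 + 8 = 21.

21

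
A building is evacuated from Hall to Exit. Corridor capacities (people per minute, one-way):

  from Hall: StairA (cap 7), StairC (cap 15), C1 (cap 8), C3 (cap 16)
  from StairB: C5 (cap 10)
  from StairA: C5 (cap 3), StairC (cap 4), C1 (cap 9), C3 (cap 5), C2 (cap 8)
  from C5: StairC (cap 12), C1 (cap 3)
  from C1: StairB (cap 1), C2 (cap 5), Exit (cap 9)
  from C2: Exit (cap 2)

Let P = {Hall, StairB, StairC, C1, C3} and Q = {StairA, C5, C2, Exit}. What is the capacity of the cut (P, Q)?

31

Edges leaving {Hall, StairB, StairC, C1, C3}: Hall→StairA (7), StairB→C5 (10), C1→C2 (5), C1→Exit (9).
Cut capacity = 7 + 10 + 5 + 9 = 31.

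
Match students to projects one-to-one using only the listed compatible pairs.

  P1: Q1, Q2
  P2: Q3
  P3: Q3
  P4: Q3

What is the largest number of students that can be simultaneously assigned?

Unit-capacity flow: source→left, listed edges, right→sink; max matching = max flow.
Augmenting path P1→Q1 (+1); matched 1.
Augmenting path P2→Q3 (+1); matched 2.
No augmenting path remains; maximum matching = 2.
König certificate: {P1, Q3} is a vertex cover of size 2 (every listed pair touches it), so no matching can be larger.

2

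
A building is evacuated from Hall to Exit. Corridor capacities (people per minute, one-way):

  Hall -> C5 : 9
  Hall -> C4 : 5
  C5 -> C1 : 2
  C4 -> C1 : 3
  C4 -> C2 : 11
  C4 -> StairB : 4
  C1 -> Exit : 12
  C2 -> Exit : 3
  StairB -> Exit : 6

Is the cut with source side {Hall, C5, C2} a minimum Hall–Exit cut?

No — its capacity is 10, but the minimum cut has capacity 7.

Given cut capacity: 5 + 2 + 3 = 10.
Augment Hall→C5→C1→Exit: bottleneck 2, flow now 2.
Augment Hall→C4→C1→Exit: bottleneck 3, flow now 5.
Augment Hall→C4→C2→Exit: bottleneck 2, flow now 7.
No augmenting path remains; maximum flow = 7.
In the residual graph, reachable from Hall: {Hall, C5}.
Min-cut edges: Hall→C4 (5), C5→C1 (2); capacity 5 + 2 = 7.
Cut capacity 10 exceeds the max flow 7, so it is not minimum.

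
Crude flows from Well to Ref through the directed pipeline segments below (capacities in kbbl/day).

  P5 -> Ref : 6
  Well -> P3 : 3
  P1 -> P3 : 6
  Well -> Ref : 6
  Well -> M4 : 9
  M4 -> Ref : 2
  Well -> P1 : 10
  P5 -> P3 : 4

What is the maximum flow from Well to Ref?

Augment Well→Ref: bottleneck 6, flow now 6.
Augment Well→M4→Ref: bottleneck 2, flow now 8.
No augmenting path remains; maximum flow = 8.
In the residual graph, reachable from Well: {Well, P1, M4, P3}.
Min-cut edges: Well→Ref (6), M4→Ref (2); capacity 6 + 2 = 8.
This cut is saturated, so no flow can exceed 8.

8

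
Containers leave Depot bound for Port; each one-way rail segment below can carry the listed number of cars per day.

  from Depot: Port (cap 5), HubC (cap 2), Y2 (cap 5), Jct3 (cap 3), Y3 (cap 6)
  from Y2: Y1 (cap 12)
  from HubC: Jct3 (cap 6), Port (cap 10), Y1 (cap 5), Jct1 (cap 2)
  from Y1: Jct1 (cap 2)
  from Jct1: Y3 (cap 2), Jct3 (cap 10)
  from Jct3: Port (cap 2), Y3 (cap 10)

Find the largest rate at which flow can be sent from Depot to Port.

9

Augment Depot→Port: bottleneck 5, flow now 5.
Augment Depot→HubC→Port: bottleneck 2, flow now 7.
Augment Depot→Jct3→Port: bottleneck 2, flow now 9.
No augmenting path remains; maximum flow = 9.
In the residual graph, reachable from Depot: {Depot, Y2, Y1, Jct1, Jct3, Y3}.
Min-cut edges: Depot→HubC (2), Depot→Port (5), Jct3→Port (2); capacity 2 + 5 + 2 = 9.
This cut is saturated, so no flow can exceed 9.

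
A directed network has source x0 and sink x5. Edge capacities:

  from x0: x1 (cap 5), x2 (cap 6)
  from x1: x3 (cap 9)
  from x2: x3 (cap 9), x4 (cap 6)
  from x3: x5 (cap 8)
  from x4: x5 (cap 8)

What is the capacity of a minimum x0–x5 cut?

11

Augment x0→x1→x3→x5: bottleneck 5, flow now 5.
Augment x0→x2→x3→x5: bottleneck 3, flow now 8.
Augment x0→x2→x4→x5: bottleneck 3, flow now 11.
No augmenting path remains; maximum flow = 11.
By max-flow min-cut, the minimum cut capacity equals the max flow.
In the residual graph, reachable from x0: {x0}.
Min-cut edges: x0→x1 (5), x0→x2 (6); capacity 5 + 6 = 11.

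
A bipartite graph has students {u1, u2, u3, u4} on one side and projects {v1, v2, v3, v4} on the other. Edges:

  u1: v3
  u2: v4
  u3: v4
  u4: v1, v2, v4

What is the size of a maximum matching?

3

Unit-capacity flow: source→left, listed edges, right→sink; max matching = max flow.
Augmenting path u1→v3 (+1); matched 1.
Augmenting path u2→v4 (+1); matched 2.
Augmenting path u4→v1 (+1); matched 3.
No augmenting path remains; maximum matching = 3.
König certificate: {u1, u4, v4} is a vertex cover of size 3 (every listed pair touches it), so no matching can be larger.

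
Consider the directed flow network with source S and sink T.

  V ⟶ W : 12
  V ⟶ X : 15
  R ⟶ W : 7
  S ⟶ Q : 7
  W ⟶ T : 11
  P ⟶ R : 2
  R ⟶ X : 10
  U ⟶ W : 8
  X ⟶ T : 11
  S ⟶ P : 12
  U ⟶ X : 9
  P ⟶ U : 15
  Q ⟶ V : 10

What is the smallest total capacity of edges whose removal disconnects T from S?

Augment S→P→R→W→T: bottleneck 2, flow now 2.
Augment S→P→U→W→T: bottleneck 8, flow now 10.
Augment S→P→U→X→T: bottleneck 2, flow now 12.
Augment S→Q→V→W→T: bottleneck 1, flow now 13.
Augment S→Q→V→X→T: bottleneck 6, flow now 19.
No augmenting path remains; maximum flow = 19.
By max-flow min-cut, the minimum cut capacity equals the max flow.
In the residual graph, reachable from S: {S}.
Min-cut edges: S→P (12), S→Q (7); capacity 12 + 7 = 19.

19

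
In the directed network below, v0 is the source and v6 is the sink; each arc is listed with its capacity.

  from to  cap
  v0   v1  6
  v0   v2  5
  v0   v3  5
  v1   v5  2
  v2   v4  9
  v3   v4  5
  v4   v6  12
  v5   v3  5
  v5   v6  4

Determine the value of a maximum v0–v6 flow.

12

Augment v0→v1→v5→v6: bottleneck 2, flow now 2.
Augment v0→v2→v4→v6: bottleneck 5, flow now 7.
Augment v0→v3→v4→v6: bottleneck 5, flow now 12.
No augmenting path remains; maximum flow = 12.
In the residual graph, reachable from v0: {v0, v1}.
Min-cut edges: v0→v2 (5), v0→v3 (5), v1→v5 (2); capacity 5 + 5 + 2 = 12.
This cut is saturated, so no flow can exceed 12.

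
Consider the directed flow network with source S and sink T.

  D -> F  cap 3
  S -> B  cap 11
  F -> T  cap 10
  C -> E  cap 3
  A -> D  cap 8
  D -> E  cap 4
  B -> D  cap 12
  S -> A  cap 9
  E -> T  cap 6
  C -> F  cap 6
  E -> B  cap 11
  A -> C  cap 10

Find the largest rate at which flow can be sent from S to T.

Augment S→A→C→E→T: bottleneck 3, flow now 3.
Augment S→A→C→F→T: bottleneck 6, flow now 9.
Augment S→B→D→E→T: bottleneck 3, flow now 12.
Augment S→B→D→F→T: bottleneck 3, flow now 15.
No augmenting path remains; maximum flow = 15.
In the residual graph, reachable from S: {S, A, B, C, D, E}.
Min-cut edges: C→F (6), D→F (3), E→T (6); capacity 6 + 3 + 6 = 15.
This cut is saturated, so no flow can exceed 15.

15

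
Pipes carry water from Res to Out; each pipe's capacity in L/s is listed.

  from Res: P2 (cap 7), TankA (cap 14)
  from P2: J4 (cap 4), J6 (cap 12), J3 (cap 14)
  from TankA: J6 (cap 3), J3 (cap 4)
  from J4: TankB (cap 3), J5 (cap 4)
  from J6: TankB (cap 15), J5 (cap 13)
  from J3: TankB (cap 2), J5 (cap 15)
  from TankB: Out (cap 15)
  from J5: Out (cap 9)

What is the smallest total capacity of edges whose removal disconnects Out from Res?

Augment Res→P2→J4→TankB→Out: bottleneck 3, flow now 3.
Augment Res→P2→J4→J5→Out: bottleneck 1, flow now 4.
Augment Res→P2→J6→TankB→Out: bottleneck 3, flow now 7.
Augment Res→TankA→J6→TankB→Out: bottleneck 3, flow now 10.
Augment Res→TankA→J3→TankB→Out: bottleneck 2, flow now 12.
Augment Res→TankA→J3→J5→Out: bottleneck 2, flow now 14.
No augmenting path remains; maximum flow = 14.
By max-flow min-cut, the minimum cut capacity equals the max flow.
In the residual graph, reachable from Res: {Res, TankA}.
Min-cut edges: Res→P2 (7), TankA→J6 (3), TankA→J3 (4); capacity 7 + 3 + 4 = 14.

14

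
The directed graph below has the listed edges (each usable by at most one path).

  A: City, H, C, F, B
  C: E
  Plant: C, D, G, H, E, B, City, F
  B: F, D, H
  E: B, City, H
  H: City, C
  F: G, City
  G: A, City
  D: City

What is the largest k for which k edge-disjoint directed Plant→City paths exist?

Assign every edge capacity 1; by Menger, the answer equals the max flow.
Path Plant→City (+1); total 1.
Path Plant→D→City (+1); total 2.
Path Plant→E→City (+1); total 3.
Path Plant→F→City (+1); total 4.
Path Plant→G→City (+1); total 5.
Path Plant→H→City (+1); total 6.
Path Plant→B→F→G→A→City (+1); total 7.
No residual Plant→City path; max flow = 7.
Certifying cut of size 7: {B→F, D→City, E→City, H→City, Plant→City, Plant→F, Plant→G}.

7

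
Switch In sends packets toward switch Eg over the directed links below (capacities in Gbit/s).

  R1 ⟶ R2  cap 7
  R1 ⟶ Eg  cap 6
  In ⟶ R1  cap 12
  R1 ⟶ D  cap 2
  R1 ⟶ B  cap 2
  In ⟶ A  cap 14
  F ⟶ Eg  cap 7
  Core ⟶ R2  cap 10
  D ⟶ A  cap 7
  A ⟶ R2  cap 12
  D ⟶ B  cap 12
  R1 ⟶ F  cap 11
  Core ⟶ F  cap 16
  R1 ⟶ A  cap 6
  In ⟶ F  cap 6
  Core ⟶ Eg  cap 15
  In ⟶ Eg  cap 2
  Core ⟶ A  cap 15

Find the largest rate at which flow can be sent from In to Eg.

Augment In→Eg: bottleneck 2, flow now 2.
Augment In→R1→Eg: bottleneck 6, flow now 8.
Augment In→F→Eg: bottleneck 6, flow now 14.
Augment In→R1→F→Eg: bottleneck 1, flow now 15.
No augmenting path remains; maximum flow = 15.
In the residual graph, reachable from In: {In, R1, D, A, B, R2, F}.
Min-cut edges: In→Eg (2), R1→Eg (6), F→Eg (7); capacity 2 + 6 + 7 = 15.
This cut is saturated, so no flow can exceed 15.

15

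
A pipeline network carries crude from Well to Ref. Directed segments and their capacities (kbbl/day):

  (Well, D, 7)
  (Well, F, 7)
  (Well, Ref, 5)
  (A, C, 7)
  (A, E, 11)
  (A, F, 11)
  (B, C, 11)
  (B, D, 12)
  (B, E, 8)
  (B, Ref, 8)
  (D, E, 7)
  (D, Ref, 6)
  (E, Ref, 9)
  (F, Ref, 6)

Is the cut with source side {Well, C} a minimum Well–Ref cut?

No — its capacity is 19, but the minimum cut has capacity 18.

Given cut capacity: 7 + 7 + 5 = 19.
Augment Well→Ref: bottleneck 5, flow now 5.
Augment Well→D→Ref: bottleneck 6, flow now 11.
Augment Well→F→Ref: bottleneck 6, flow now 17.
Augment Well→D→E→Ref: bottleneck 1, flow now 18.
No augmenting path remains; maximum flow = 18.
In the residual graph, reachable from Well: {Well, F}.
Min-cut edges: Well→D (7), Well→Ref (5), F→Ref (6); capacity 7 + 5 + 6 = 18.
Cut capacity 19 exceeds the max flow 18, so it is not minimum.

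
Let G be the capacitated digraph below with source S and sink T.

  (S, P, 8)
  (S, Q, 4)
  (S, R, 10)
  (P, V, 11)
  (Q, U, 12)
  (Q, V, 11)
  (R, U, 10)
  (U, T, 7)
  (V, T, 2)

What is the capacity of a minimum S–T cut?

9

Augment S→P→V→T: bottleneck 2, flow now 2.
Augment S→Q→U→T: bottleneck 4, flow now 6.
Augment S→R→U→T: bottleneck 3, flow now 9.
No augmenting path remains; maximum flow = 9.
By max-flow min-cut, the minimum cut capacity equals the max flow.
In the residual graph, reachable from S: {S, P, Q, R, U, V}.
Min-cut edges: U→T (7), V→T (2); capacity 7 + 2 = 9.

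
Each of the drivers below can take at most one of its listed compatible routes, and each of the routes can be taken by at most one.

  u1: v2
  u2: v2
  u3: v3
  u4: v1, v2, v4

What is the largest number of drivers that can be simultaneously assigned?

3

Unit-capacity flow: source→left, listed edges, right→sink; max matching = max flow.
Augmenting path u1→v2 (+1); matched 1.
Augmenting path u3→v3 (+1); matched 2.
Augmenting path u4→v1 (+1); matched 3.
No augmenting path remains; maximum matching = 3.
König certificate: {u3, u4, v2} is a vertex cover of size 3 (every listed pair touches it), so no matching can be larger.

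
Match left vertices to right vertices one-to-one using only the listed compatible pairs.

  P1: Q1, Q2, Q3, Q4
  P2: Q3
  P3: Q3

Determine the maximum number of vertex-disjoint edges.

Unit-capacity flow: source→left, listed edges, right→sink; max matching = max flow.
Augmenting path P1→Q1 (+1); matched 1.
Augmenting path P2→Q3 (+1); matched 2.
No augmenting path remains; maximum matching = 2.
König certificate: {P1, Q3} is a vertex cover of size 2 (every listed pair touches it), so no matching can be larger.

2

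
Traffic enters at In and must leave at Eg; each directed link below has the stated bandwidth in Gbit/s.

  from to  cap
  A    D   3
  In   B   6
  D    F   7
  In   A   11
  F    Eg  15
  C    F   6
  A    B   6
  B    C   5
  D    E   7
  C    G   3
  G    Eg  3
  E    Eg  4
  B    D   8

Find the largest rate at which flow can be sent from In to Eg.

15

Augment In→A→D→E→Eg: bottleneck 3, flow now 3.
Augment In→B→C→F→Eg: bottleneck 5, flow now 8.
Augment In→B→D→E→Eg: bottleneck 1, flow now 9.
Augment In→A→B→D→F→Eg: bottleneck 6, flow now 15.
No augmenting path remains; maximum flow = 15.
In the residual graph, reachable from In: {In, A}.
Min-cut edges: In→B (6), A→B (6), A→D (3); capacity 6 + 6 + 3 = 15.
This cut is saturated, so no flow can exceed 15.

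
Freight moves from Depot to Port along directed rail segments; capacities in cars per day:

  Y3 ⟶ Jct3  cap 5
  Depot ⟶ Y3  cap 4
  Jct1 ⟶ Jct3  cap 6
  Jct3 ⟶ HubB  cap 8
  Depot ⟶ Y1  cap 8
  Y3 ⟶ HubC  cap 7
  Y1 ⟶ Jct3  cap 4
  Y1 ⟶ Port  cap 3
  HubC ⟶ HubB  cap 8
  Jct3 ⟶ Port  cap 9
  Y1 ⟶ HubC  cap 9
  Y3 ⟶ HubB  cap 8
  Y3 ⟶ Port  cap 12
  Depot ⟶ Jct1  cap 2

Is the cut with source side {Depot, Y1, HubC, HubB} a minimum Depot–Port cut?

Given cut capacity: 2 + 4 + 4 + 3 = 13.
Augment Depot→Y3→Port: bottleneck 4, flow now 4.
Augment Depot→Y1→Port: bottleneck 3, flow now 7.
Augment Depot→Jct1→Jct3→Port: bottleneck 2, flow now 9.
Augment Depot→Y1→Jct3→Port: bottleneck 4, flow now 13.
No augmenting path remains; maximum flow = 13.
Cut capacity 13 equals the max flow, so it is a minimum cut.

Yes — it is a minimum cut (capacity 13).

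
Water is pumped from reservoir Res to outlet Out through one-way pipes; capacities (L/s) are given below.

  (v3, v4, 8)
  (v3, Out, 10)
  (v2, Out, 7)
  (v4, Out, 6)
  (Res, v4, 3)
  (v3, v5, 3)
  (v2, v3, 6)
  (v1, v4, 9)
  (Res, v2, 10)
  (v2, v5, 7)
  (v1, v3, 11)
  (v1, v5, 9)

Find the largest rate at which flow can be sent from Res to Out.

13

Augment Res→v2→Out: bottleneck 7, flow now 7.
Augment Res→v4→Out: bottleneck 3, flow now 10.
Augment Res→v2→v3→Out: bottleneck 3, flow now 13.
No augmenting path remains; maximum flow = 13.
In the residual graph, reachable from Res: {Res}.
Min-cut edges: Res→v2 (10), Res→v4 (3); capacity 10 + 3 = 13.
This cut is saturated, so no flow can exceed 13.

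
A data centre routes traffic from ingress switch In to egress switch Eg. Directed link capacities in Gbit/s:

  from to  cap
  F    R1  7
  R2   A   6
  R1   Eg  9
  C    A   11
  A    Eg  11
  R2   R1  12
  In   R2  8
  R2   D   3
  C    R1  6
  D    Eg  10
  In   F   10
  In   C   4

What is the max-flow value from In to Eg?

19

Augment In→R2→R1→Eg: bottleneck 8, flow now 8.
Augment In→F→R1→Eg: bottleneck 1, flow now 9.
Augment In→C→A→Eg: bottleneck 4, flow now 13.
Augment In→F→R1→R2→D→Eg: bottleneck 3, flow now 16. (uses reverse residual edge)
Augment In→F→R1→R2→A→Eg: bottleneck 3, flow now 19. (uses reverse residual edge)
No augmenting path remains; maximum flow = 19.
In the residual graph, reachable from In: {In, F}.
Min-cut edges: In→R2 (8), In→C (4), F→R1 (7); capacity 8 + 4 + 7 = 19.
This cut is saturated, so no flow can exceed 19.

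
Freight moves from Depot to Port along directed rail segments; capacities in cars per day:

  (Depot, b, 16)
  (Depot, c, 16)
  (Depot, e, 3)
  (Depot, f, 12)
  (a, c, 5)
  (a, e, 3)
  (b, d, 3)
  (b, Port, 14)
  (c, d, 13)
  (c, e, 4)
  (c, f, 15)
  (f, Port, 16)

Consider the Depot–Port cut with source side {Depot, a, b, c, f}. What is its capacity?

Edges leaving {Depot, a, b, c, f}: Depot→e (3), a→e (3), b→d (3), b→Port (14), c→d (13), c→e (4), f→Port (16).
Cut capacity = 3 + 3 + 3 + 14 + 13 + 4 + 16 = 56.

56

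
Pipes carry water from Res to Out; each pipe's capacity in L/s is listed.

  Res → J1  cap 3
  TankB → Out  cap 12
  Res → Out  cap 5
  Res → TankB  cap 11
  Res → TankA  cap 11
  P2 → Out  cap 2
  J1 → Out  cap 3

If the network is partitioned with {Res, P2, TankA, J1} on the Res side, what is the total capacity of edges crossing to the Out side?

21

Edges leaving {Res, P2, TankA, J1}: Res→TankB (11), Res→Out (5), P2→Out (2), J1→Out (3).
Cut capacity = 11 + 5 + 2 + 3 = 21.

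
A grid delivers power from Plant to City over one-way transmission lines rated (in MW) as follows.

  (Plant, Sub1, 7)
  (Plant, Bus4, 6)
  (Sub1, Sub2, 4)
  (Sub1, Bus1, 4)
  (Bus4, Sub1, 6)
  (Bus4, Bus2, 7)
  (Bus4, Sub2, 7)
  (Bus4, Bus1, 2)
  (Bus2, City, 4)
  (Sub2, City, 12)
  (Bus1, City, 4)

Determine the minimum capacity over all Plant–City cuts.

13

Augment Plant→Sub1→Sub2→City: bottleneck 4, flow now 4.
Augment Plant→Sub1→Bus1→City: bottleneck 3, flow now 7.
Augment Plant→Bus4→Bus2→City: bottleneck 4, flow now 11.
Augment Plant→Bus4→Sub2→City: bottleneck 2, flow now 13.
No augmenting path remains; maximum flow = 13.
By max-flow min-cut, the minimum cut capacity equals the max flow.
In the residual graph, reachable from Plant: {Plant}.
Min-cut edges: Plant→Sub1 (7), Plant→Bus4 (6); capacity 7 + 6 = 13.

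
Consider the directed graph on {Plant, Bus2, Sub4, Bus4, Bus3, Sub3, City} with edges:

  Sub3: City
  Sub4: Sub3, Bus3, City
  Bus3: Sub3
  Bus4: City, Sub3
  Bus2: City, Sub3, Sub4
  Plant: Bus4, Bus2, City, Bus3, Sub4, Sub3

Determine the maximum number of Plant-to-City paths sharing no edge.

Assign every edge capacity 1; by Menger, the answer equals the max flow.
Path Plant→City (+1); total 1.
Path Plant→Bus2→City (+1); total 2.
Path Plant→Sub4→City (+1); total 3.
Path Plant→Bus4→City (+1); total 4.
Path Plant→Sub3→City (+1); total 5.
No residual Plant→City path; max flow = 5.
Certifying cut of size 5: {Plant→Bus2, Plant→Bus4, Plant→City, Plant→Sub4, Sub3→City}.

5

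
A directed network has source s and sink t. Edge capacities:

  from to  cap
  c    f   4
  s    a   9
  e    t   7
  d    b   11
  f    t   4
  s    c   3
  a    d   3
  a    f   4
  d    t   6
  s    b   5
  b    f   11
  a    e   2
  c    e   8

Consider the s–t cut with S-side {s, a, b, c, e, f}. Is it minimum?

No — its capacity is 14, but the minimum cut has capacity 12.

Given cut capacity: 3 + 7 + 4 = 14.
Augment s→a→d→t: bottleneck 3, flow now 3.
Augment s→a→e→t: bottleneck 2, flow now 5.
Augment s→a→f→t: bottleneck 4, flow now 9.
Augment s→c→e→t: bottleneck 3, flow now 12.
No augmenting path remains; maximum flow = 12.
In the residual graph, reachable from s: {s, a, b, f}.
Min-cut edges: s→c (3), a→d (3), a→e (2), f→t (4); capacity 3 + 3 + 2 + 4 = 12.
Cut capacity 14 exceeds the max flow 12, so it is not minimum.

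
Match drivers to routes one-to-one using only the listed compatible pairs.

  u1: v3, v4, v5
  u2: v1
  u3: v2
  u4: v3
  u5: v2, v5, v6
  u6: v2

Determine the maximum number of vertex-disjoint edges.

Unit-capacity flow: source→left, listed edges, right→sink; max matching = max flow.
Augmenting path u1→v3 (+1); matched 1.
Augmenting path u2→v1 (+1); matched 2.
Augmenting path u3→v2 (+1); matched 3.
Augmenting path u5→v5 (+1); matched 4.
Augmenting path u4→v3→u1→v4 (+1); matched 5.
No augmenting path remains; maximum matching = 5.
König certificate: {u1, u2, u4, u5, v2} is a vertex cover of size 5 (every listed pair touches it), so no matching can be larger.

5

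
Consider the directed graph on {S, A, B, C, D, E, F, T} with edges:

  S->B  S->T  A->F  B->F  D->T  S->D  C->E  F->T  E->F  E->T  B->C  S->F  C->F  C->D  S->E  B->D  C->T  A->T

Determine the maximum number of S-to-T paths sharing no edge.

Assign every edge capacity 1; by Menger, the answer equals the max flow.
Path S→T (+1); total 1.
Path S→D→T (+1); total 2.
Path S→E→T (+1); total 3.
Path S→F→T (+1); total 4.
Path S→B→C→T (+1); total 5.
No residual S→T path; max flow = 5.
Certifying cut of size 5: {S→B, S→D, S→E, S→F, S→T}.

5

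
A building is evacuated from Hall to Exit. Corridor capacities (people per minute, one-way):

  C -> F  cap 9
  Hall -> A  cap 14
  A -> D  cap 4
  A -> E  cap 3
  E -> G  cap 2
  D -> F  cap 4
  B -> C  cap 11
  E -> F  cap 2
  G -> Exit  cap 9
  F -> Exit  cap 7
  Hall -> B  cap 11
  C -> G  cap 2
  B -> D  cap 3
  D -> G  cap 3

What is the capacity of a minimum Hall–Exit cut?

Augment Hall→A→D→F→Exit: bottleneck 4, flow now 4.
Augment Hall→A→E→F→Exit: bottleneck 2, flow now 6.
Augment Hall→A→E→G→Exit: bottleneck 1, flow now 7.
Augment Hall→B→C→F→Exit: bottleneck 1, flow now 8.
Augment Hall→B→C→G→Exit: bottleneck 2, flow now 10.
Augment Hall→B→D→G→Exit: bottleneck 3, flow now 13.
Augment Hall→B→C→F→E→G→Exit: bottleneck 1, flow now 14. (uses reverse residual edge)
No augmenting path remains; maximum flow = 14.
By max-flow min-cut, the minimum cut capacity equals the max flow.
In the residual graph, reachable from Hall: {Hall, A, B, C, D, E, F}.
Min-cut edges: C→G (2), D→G (3), E→G (2), F→Exit (7); capacity 2 + 3 + 2 + 7 = 14.

14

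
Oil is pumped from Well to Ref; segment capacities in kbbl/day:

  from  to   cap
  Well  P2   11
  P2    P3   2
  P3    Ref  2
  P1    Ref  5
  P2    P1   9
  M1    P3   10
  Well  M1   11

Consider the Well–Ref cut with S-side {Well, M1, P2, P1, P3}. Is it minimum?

Yes — it is a minimum cut (capacity 7).

Given cut capacity: 5 + 2 = 7.
Augment Well→M1→P3→Ref: bottleneck 2, flow now 2.
Augment Well→P2→P1→Ref: bottleneck 5, flow now 7.
No augmenting path remains; maximum flow = 7.
Cut capacity 7 equals the max flow, so it is a minimum cut.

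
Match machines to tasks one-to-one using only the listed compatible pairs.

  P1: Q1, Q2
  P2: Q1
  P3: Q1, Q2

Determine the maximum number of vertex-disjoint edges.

2

Unit-capacity flow: source→left, listed edges, right→sink; max matching = max flow.
Augmenting path P1→Q1 (+1); matched 1.
Augmenting path P3→Q2 (+1); matched 2.
No augmenting path remains; maximum matching = 2.
König certificate: {Q1, Q2} is a vertex cover of size 2 (every listed pair touches it), so no matching can be larger.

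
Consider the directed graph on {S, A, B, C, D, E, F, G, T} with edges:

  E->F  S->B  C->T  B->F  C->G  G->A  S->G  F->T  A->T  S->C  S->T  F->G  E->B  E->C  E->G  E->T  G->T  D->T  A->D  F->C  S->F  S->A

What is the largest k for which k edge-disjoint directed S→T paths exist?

Assign every edge capacity 1; by Menger, the answer equals the max flow.
Path S→T (+1); total 1.
Path S→A→T (+1); total 2.
Path S→C→T (+1); total 3.
Path S→F→T (+1); total 4.
Path S→G→T (+1); total 5.
Path S→B→F→G→A→D→T (+1); total 6.
No residual S→T path; max flow = 6.
Certifying cut of size 6: {S→A, S→B, S→C, S→F, S→G, S→T}.

6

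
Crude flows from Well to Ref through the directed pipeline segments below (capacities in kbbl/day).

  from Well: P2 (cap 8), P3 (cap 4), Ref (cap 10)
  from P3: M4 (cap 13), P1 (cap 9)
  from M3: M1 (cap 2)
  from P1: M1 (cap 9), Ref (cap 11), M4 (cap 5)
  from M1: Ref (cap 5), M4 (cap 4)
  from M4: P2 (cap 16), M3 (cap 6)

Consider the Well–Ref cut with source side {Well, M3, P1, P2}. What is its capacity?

41

Edges leaving {Well, M3, P1, P2}: Well→P3 (4), Well→Ref (10), M3→M1 (2), P1→M1 (9), P1→M4 (5), P1→Ref (11).
Cut capacity = 4 + 10 + 2 + 9 + 5 + 11 = 41.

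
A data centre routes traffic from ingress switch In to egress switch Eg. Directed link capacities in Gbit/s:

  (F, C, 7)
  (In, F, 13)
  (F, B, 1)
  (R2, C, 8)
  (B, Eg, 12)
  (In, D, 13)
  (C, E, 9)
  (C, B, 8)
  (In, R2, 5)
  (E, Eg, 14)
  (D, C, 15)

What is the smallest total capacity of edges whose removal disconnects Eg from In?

18

Augment In→F→B→Eg: bottleneck 1, flow now 1.
Augment In→F→C→E→Eg: bottleneck 7, flow now 8.
Augment In→R2→C→E→Eg: bottleneck 2, flow now 10.
Augment In→R2→C→B→Eg: bottleneck 3, flow now 13.
Augment In→D→C→B→Eg: bottleneck 5, flow now 18.
No augmenting path remains; maximum flow = 18.
By max-flow min-cut, the minimum cut capacity equals the max flow.
In the residual graph, reachable from In: {In, F, R2, D, C}.
Min-cut edges: F→B (1), C→E (9), C→B (8); capacity 1 + 9 + 8 = 18.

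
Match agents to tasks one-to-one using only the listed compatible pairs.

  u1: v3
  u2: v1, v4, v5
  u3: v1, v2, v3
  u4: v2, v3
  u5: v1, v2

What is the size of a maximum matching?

4

Unit-capacity flow: source→left, listed edges, right→sink; max matching = max flow.
Augmenting path u1→v3 (+1); matched 1.
Augmenting path u2→v1 (+1); matched 2.
Augmenting path u3→v2 (+1); matched 3.
Augmenting path u5→v1→u2→v4 (+1); matched 4.
No augmenting path remains; maximum matching = 4.
König certificate: {u2, v1, v2, v3} is a vertex cover of size 4 (every listed pair touches it), so no matching can be larger.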